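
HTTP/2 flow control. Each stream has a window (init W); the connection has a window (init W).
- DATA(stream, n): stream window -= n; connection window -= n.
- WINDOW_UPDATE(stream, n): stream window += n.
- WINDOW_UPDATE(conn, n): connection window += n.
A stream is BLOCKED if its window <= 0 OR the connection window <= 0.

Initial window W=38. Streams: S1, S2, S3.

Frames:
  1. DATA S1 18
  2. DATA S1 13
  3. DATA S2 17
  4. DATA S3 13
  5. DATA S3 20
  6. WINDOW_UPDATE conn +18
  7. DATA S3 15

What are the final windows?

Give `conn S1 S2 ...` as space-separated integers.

Answer: -40 7 21 -10

Derivation:
Op 1: conn=20 S1=20 S2=38 S3=38 blocked=[]
Op 2: conn=7 S1=7 S2=38 S3=38 blocked=[]
Op 3: conn=-10 S1=7 S2=21 S3=38 blocked=[1, 2, 3]
Op 4: conn=-23 S1=7 S2=21 S3=25 blocked=[1, 2, 3]
Op 5: conn=-43 S1=7 S2=21 S3=5 blocked=[1, 2, 3]
Op 6: conn=-25 S1=7 S2=21 S3=5 blocked=[1, 2, 3]
Op 7: conn=-40 S1=7 S2=21 S3=-10 blocked=[1, 2, 3]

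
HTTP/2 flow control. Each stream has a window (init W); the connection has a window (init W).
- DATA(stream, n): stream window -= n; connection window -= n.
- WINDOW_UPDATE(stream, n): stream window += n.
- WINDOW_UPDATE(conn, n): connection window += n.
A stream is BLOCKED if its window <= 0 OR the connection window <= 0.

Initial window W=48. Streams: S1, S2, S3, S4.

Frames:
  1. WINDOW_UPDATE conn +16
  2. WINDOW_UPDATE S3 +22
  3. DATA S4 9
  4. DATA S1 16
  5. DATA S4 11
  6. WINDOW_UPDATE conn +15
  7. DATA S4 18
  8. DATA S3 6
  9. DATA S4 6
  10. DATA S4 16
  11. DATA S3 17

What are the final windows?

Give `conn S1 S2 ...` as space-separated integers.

Op 1: conn=64 S1=48 S2=48 S3=48 S4=48 blocked=[]
Op 2: conn=64 S1=48 S2=48 S3=70 S4=48 blocked=[]
Op 3: conn=55 S1=48 S2=48 S3=70 S4=39 blocked=[]
Op 4: conn=39 S1=32 S2=48 S3=70 S4=39 blocked=[]
Op 5: conn=28 S1=32 S2=48 S3=70 S4=28 blocked=[]
Op 6: conn=43 S1=32 S2=48 S3=70 S4=28 blocked=[]
Op 7: conn=25 S1=32 S2=48 S3=70 S4=10 blocked=[]
Op 8: conn=19 S1=32 S2=48 S3=64 S4=10 blocked=[]
Op 9: conn=13 S1=32 S2=48 S3=64 S4=4 blocked=[]
Op 10: conn=-3 S1=32 S2=48 S3=64 S4=-12 blocked=[1, 2, 3, 4]
Op 11: conn=-20 S1=32 S2=48 S3=47 S4=-12 blocked=[1, 2, 3, 4]

Answer: -20 32 48 47 -12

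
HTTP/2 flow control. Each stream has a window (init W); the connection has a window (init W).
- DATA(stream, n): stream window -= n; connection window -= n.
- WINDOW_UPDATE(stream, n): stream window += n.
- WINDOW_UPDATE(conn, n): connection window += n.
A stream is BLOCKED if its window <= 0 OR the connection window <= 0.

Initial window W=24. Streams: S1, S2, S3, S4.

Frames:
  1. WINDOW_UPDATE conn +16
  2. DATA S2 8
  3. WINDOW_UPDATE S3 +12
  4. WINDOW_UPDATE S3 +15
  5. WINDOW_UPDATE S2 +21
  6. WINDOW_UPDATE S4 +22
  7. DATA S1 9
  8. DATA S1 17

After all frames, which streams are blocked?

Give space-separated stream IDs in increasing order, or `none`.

Answer: S1

Derivation:
Op 1: conn=40 S1=24 S2=24 S3=24 S4=24 blocked=[]
Op 2: conn=32 S1=24 S2=16 S3=24 S4=24 blocked=[]
Op 3: conn=32 S1=24 S2=16 S3=36 S4=24 blocked=[]
Op 4: conn=32 S1=24 S2=16 S3=51 S4=24 blocked=[]
Op 5: conn=32 S1=24 S2=37 S3=51 S4=24 blocked=[]
Op 6: conn=32 S1=24 S2=37 S3=51 S4=46 blocked=[]
Op 7: conn=23 S1=15 S2=37 S3=51 S4=46 blocked=[]
Op 8: conn=6 S1=-2 S2=37 S3=51 S4=46 blocked=[1]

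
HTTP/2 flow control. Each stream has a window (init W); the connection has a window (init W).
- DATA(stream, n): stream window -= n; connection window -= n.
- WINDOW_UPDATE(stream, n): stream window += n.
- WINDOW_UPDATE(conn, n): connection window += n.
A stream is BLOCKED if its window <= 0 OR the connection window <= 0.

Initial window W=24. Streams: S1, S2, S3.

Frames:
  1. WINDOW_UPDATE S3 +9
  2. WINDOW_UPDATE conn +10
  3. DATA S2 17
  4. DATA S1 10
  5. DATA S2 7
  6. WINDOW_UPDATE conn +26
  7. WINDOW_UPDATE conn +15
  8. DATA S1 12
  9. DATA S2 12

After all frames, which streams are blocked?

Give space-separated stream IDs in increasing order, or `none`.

Op 1: conn=24 S1=24 S2=24 S3=33 blocked=[]
Op 2: conn=34 S1=24 S2=24 S3=33 blocked=[]
Op 3: conn=17 S1=24 S2=7 S3=33 blocked=[]
Op 4: conn=7 S1=14 S2=7 S3=33 blocked=[]
Op 5: conn=0 S1=14 S2=0 S3=33 blocked=[1, 2, 3]
Op 6: conn=26 S1=14 S2=0 S3=33 blocked=[2]
Op 7: conn=41 S1=14 S2=0 S3=33 blocked=[2]
Op 8: conn=29 S1=2 S2=0 S3=33 blocked=[2]
Op 9: conn=17 S1=2 S2=-12 S3=33 blocked=[2]

Answer: S2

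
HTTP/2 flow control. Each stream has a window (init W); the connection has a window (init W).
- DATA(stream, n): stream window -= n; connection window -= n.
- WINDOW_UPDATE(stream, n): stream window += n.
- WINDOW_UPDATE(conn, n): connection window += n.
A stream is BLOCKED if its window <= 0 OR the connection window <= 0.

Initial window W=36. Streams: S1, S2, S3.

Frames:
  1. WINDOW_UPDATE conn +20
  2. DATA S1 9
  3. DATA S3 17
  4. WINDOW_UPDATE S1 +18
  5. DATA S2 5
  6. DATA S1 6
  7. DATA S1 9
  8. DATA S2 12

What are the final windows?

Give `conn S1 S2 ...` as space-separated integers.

Op 1: conn=56 S1=36 S2=36 S3=36 blocked=[]
Op 2: conn=47 S1=27 S2=36 S3=36 blocked=[]
Op 3: conn=30 S1=27 S2=36 S3=19 blocked=[]
Op 4: conn=30 S1=45 S2=36 S3=19 blocked=[]
Op 5: conn=25 S1=45 S2=31 S3=19 blocked=[]
Op 6: conn=19 S1=39 S2=31 S3=19 blocked=[]
Op 7: conn=10 S1=30 S2=31 S3=19 blocked=[]
Op 8: conn=-2 S1=30 S2=19 S3=19 blocked=[1, 2, 3]

Answer: -2 30 19 19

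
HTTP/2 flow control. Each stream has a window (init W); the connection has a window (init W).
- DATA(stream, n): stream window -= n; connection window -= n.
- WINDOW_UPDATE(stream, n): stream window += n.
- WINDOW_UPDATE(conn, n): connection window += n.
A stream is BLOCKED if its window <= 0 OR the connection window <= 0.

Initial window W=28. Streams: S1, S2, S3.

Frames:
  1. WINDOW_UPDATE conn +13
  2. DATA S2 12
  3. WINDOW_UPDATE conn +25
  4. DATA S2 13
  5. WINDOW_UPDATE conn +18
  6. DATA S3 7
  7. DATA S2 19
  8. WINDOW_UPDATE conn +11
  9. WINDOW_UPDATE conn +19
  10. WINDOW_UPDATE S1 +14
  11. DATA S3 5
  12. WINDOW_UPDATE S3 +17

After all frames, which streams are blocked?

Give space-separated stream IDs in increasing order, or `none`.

Answer: S2

Derivation:
Op 1: conn=41 S1=28 S2=28 S3=28 blocked=[]
Op 2: conn=29 S1=28 S2=16 S3=28 blocked=[]
Op 3: conn=54 S1=28 S2=16 S3=28 blocked=[]
Op 4: conn=41 S1=28 S2=3 S3=28 blocked=[]
Op 5: conn=59 S1=28 S2=3 S3=28 blocked=[]
Op 6: conn=52 S1=28 S2=3 S3=21 blocked=[]
Op 7: conn=33 S1=28 S2=-16 S3=21 blocked=[2]
Op 8: conn=44 S1=28 S2=-16 S3=21 blocked=[2]
Op 9: conn=63 S1=28 S2=-16 S3=21 blocked=[2]
Op 10: conn=63 S1=42 S2=-16 S3=21 blocked=[2]
Op 11: conn=58 S1=42 S2=-16 S3=16 blocked=[2]
Op 12: conn=58 S1=42 S2=-16 S3=33 blocked=[2]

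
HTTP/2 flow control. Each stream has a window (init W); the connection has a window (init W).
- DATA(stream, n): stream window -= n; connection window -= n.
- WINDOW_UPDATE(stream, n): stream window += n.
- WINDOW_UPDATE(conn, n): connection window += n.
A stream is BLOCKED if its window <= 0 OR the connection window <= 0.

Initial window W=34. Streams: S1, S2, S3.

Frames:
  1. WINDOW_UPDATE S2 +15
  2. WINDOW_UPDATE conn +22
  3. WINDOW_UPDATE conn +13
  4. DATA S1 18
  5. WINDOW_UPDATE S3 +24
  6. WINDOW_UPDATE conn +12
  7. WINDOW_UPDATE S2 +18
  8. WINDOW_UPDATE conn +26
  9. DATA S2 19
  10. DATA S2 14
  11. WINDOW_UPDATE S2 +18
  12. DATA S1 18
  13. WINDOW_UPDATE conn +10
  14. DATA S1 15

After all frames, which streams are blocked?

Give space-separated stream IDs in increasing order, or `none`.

Op 1: conn=34 S1=34 S2=49 S3=34 blocked=[]
Op 2: conn=56 S1=34 S2=49 S3=34 blocked=[]
Op 3: conn=69 S1=34 S2=49 S3=34 blocked=[]
Op 4: conn=51 S1=16 S2=49 S3=34 blocked=[]
Op 5: conn=51 S1=16 S2=49 S3=58 blocked=[]
Op 6: conn=63 S1=16 S2=49 S3=58 blocked=[]
Op 7: conn=63 S1=16 S2=67 S3=58 blocked=[]
Op 8: conn=89 S1=16 S2=67 S3=58 blocked=[]
Op 9: conn=70 S1=16 S2=48 S3=58 blocked=[]
Op 10: conn=56 S1=16 S2=34 S3=58 blocked=[]
Op 11: conn=56 S1=16 S2=52 S3=58 blocked=[]
Op 12: conn=38 S1=-2 S2=52 S3=58 blocked=[1]
Op 13: conn=48 S1=-2 S2=52 S3=58 blocked=[1]
Op 14: conn=33 S1=-17 S2=52 S3=58 blocked=[1]

Answer: S1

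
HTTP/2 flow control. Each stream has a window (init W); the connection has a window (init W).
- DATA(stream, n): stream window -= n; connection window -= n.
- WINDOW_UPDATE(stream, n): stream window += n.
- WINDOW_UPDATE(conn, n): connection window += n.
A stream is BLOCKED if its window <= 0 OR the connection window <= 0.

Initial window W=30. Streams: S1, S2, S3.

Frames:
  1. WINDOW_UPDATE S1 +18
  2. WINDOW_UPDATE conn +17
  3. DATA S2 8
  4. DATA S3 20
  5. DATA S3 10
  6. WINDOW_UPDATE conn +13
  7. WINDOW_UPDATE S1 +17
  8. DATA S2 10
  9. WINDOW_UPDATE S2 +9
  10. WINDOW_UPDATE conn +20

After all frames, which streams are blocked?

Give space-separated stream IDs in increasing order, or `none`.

Op 1: conn=30 S1=48 S2=30 S3=30 blocked=[]
Op 2: conn=47 S1=48 S2=30 S3=30 blocked=[]
Op 3: conn=39 S1=48 S2=22 S3=30 blocked=[]
Op 4: conn=19 S1=48 S2=22 S3=10 blocked=[]
Op 5: conn=9 S1=48 S2=22 S3=0 blocked=[3]
Op 6: conn=22 S1=48 S2=22 S3=0 blocked=[3]
Op 7: conn=22 S1=65 S2=22 S3=0 blocked=[3]
Op 8: conn=12 S1=65 S2=12 S3=0 blocked=[3]
Op 9: conn=12 S1=65 S2=21 S3=0 blocked=[3]
Op 10: conn=32 S1=65 S2=21 S3=0 blocked=[3]

Answer: S3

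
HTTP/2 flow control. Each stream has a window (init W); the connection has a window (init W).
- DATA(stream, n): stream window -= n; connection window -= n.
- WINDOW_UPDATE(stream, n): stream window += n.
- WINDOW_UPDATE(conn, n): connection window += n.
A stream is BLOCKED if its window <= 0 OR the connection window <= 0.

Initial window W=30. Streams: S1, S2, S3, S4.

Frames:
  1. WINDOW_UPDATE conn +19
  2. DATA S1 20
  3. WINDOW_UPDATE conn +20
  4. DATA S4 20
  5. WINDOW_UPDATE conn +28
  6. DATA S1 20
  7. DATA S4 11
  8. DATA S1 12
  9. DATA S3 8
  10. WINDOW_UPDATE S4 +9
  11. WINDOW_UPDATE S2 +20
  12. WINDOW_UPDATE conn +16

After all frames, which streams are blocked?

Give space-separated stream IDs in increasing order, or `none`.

Answer: S1

Derivation:
Op 1: conn=49 S1=30 S2=30 S3=30 S4=30 blocked=[]
Op 2: conn=29 S1=10 S2=30 S3=30 S4=30 blocked=[]
Op 3: conn=49 S1=10 S2=30 S3=30 S4=30 blocked=[]
Op 4: conn=29 S1=10 S2=30 S3=30 S4=10 blocked=[]
Op 5: conn=57 S1=10 S2=30 S3=30 S4=10 blocked=[]
Op 6: conn=37 S1=-10 S2=30 S3=30 S4=10 blocked=[1]
Op 7: conn=26 S1=-10 S2=30 S3=30 S4=-1 blocked=[1, 4]
Op 8: conn=14 S1=-22 S2=30 S3=30 S4=-1 blocked=[1, 4]
Op 9: conn=6 S1=-22 S2=30 S3=22 S4=-1 blocked=[1, 4]
Op 10: conn=6 S1=-22 S2=30 S3=22 S4=8 blocked=[1]
Op 11: conn=6 S1=-22 S2=50 S3=22 S4=8 blocked=[1]
Op 12: conn=22 S1=-22 S2=50 S3=22 S4=8 blocked=[1]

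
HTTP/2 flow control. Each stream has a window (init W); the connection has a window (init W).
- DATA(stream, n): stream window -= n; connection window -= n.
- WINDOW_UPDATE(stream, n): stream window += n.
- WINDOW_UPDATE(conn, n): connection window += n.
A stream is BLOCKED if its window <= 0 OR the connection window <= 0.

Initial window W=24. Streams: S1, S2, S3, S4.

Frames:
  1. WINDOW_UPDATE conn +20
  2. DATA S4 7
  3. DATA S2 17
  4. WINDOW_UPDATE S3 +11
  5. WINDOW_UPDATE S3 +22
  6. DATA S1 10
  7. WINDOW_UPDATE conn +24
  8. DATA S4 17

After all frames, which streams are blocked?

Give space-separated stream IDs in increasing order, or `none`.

Op 1: conn=44 S1=24 S2=24 S3=24 S4=24 blocked=[]
Op 2: conn=37 S1=24 S2=24 S3=24 S4=17 blocked=[]
Op 3: conn=20 S1=24 S2=7 S3=24 S4=17 blocked=[]
Op 4: conn=20 S1=24 S2=7 S3=35 S4=17 blocked=[]
Op 5: conn=20 S1=24 S2=7 S3=57 S4=17 blocked=[]
Op 6: conn=10 S1=14 S2=7 S3=57 S4=17 blocked=[]
Op 7: conn=34 S1=14 S2=7 S3=57 S4=17 blocked=[]
Op 8: conn=17 S1=14 S2=7 S3=57 S4=0 blocked=[4]

Answer: S4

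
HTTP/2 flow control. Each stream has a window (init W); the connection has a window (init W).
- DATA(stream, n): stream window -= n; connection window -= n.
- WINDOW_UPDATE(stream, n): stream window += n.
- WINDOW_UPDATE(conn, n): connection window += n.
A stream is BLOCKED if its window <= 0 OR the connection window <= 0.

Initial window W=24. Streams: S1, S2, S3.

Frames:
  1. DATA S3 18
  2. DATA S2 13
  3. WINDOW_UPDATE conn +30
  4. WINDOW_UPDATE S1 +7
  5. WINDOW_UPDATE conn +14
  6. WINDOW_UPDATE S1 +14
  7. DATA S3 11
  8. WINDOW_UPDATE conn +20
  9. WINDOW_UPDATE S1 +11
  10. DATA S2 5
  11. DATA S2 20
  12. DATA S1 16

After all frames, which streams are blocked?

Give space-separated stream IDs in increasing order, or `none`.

Op 1: conn=6 S1=24 S2=24 S3=6 blocked=[]
Op 2: conn=-7 S1=24 S2=11 S3=6 blocked=[1, 2, 3]
Op 3: conn=23 S1=24 S2=11 S3=6 blocked=[]
Op 4: conn=23 S1=31 S2=11 S3=6 blocked=[]
Op 5: conn=37 S1=31 S2=11 S3=6 blocked=[]
Op 6: conn=37 S1=45 S2=11 S3=6 blocked=[]
Op 7: conn=26 S1=45 S2=11 S3=-5 blocked=[3]
Op 8: conn=46 S1=45 S2=11 S3=-5 blocked=[3]
Op 9: conn=46 S1=56 S2=11 S3=-5 blocked=[3]
Op 10: conn=41 S1=56 S2=6 S3=-5 blocked=[3]
Op 11: conn=21 S1=56 S2=-14 S3=-5 blocked=[2, 3]
Op 12: conn=5 S1=40 S2=-14 S3=-5 blocked=[2, 3]

Answer: S2 S3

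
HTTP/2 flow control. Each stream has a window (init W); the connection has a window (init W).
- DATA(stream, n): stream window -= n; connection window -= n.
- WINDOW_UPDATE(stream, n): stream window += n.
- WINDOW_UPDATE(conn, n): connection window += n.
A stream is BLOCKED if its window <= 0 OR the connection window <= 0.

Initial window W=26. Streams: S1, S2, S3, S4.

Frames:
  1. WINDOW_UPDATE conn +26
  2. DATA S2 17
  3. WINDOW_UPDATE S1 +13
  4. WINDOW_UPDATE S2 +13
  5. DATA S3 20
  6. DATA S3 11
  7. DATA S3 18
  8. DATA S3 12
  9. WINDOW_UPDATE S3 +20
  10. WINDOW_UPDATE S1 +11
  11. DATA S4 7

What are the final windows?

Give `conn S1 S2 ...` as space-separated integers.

Answer: -33 50 22 -15 19

Derivation:
Op 1: conn=52 S1=26 S2=26 S3=26 S4=26 blocked=[]
Op 2: conn=35 S1=26 S2=9 S3=26 S4=26 blocked=[]
Op 3: conn=35 S1=39 S2=9 S3=26 S4=26 blocked=[]
Op 4: conn=35 S1=39 S2=22 S3=26 S4=26 blocked=[]
Op 5: conn=15 S1=39 S2=22 S3=6 S4=26 blocked=[]
Op 6: conn=4 S1=39 S2=22 S3=-5 S4=26 blocked=[3]
Op 7: conn=-14 S1=39 S2=22 S3=-23 S4=26 blocked=[1, 2, 3, 4]
Op 8: conn=-26 S1=39 S2=22 S3=-35 S4=26 blocked=[1, 2, 3, 4]
Op 9: conn=-26 S1=39 S2=22 S3=-15 S4=26 blocked=[1, 2, 3, 4]
Op 10: conn=-26 S1=50 S2=22 S3=-15 S4=26 blocked=[1, 2, 3, 4]
Op 11: conn=-33 S1=50 S2=22 S3=-15 S4=19 blocked=[1, 2, 3, 4]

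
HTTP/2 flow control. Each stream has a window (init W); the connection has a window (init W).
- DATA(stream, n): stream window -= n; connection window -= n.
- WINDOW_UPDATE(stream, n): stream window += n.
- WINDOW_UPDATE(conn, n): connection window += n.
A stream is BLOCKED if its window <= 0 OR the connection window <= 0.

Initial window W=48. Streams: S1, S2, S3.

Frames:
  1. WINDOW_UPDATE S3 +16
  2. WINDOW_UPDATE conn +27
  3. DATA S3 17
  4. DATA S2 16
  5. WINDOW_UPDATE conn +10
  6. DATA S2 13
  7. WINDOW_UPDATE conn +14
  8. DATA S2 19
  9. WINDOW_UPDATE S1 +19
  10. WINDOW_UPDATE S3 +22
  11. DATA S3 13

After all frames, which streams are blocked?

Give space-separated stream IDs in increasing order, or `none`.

Op 1: conn=48 S1=48 S2=48 S3=64 blocked=[]
Op 2: conn=75 S1=48 S2=48 S3=64 blocked=[]
Op 3: conn=58 S1=48 S2=48 S3=47 blocked=[]
Op 4: conn=42 S1=48 S2=32 S3=47 blocked=[]
Op 5: conn=52 S1=48 S2=32 S3=47 blocked=[]
Op 6: conn=39 S1=48 S2=19 S3=47 blocked=[]
Op 7: conn=53 S1=48 S2=19 S3=47 blocked=[]
Op 8: conn=34 S1=48 S2=0 S3=47 blocked=[2]
Op 9: conn=34 S1=67 S2=0 S3=47 blocked=[2]
Op 10: conn=34 S1=67 S2=0 S3=69 blocked=[2]
Op 11: conn=21 S1=67 S2=0 S3=56 blocked=[2]

Answer: S2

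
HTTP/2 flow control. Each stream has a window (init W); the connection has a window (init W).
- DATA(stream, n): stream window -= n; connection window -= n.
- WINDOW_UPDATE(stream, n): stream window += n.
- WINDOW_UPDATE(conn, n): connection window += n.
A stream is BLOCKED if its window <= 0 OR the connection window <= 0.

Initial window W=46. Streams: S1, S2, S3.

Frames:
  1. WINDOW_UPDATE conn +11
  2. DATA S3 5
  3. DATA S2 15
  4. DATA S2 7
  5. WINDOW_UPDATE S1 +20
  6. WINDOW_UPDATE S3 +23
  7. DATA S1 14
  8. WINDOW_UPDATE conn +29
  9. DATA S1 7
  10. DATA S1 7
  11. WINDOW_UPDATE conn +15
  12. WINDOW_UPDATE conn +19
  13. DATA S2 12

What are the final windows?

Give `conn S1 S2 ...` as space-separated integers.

Op 1: conn=57 S1=46 S2=46 S3=46 blocked=[]
Op 2: conn=52 S1=46 S2=46 S3=41 blocked=[]
Op 3: conn=37 S1=46 S2=31 S3=41 blocked=[]
Op 4: conn=30 S1=46 S2=24 S3=41 blocked=[]
Op 5: conn=30 S1=66 S2=24 S3=41 blocked=[]
Op 6: conn=30 S1=66 S2=24 S3=64 blocked=[]
Op 7: conn=16 S1=52 S2=24 S3=64 blocked=[]
Op 8: conn=45 S1=52 S2=24 S3=64 blocked=[]
Op 9: conn=38 S1=45 S2=24 S3=64 blocked=[]
Op 10: conn=31 S1=38 S2=24 S3=64 blocked=[]
Op 11: conn=46 S1=38 S2=24 S3=64 blocked=[]
Op 12: conn=65 S1=38 S2=24 S3=64 blocked=[]
Op 13: conn=53 S1=38 S2=12 S3=64 blocked=[]

Answer: 53 38 12 64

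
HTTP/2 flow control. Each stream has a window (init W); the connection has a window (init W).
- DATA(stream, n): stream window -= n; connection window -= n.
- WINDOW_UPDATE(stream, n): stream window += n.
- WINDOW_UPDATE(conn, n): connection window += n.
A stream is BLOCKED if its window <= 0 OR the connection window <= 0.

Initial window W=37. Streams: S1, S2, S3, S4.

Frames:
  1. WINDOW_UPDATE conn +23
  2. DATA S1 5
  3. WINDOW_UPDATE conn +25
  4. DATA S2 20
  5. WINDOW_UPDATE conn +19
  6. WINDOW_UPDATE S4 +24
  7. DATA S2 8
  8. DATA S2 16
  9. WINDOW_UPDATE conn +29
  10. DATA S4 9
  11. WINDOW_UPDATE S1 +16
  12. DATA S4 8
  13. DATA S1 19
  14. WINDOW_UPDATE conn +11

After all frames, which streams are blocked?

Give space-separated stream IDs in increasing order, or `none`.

Op 1: conn=60 S1=37 S2=37 S3=37 S4=37 blocked=[]
Op 2: conn=55 S1=32 S2=37 S3=37 S4=37 blocked=[]
Op 3: conn=80 S1=32 S2=37 S3=37 S4=37 blocked=[]
Op 4: conn=60 S1=32 S2=17 S3=37 S4=37 blocked=[]
Op 5: conn=79 S1=32 S2=17 S3=37 S4=37 blocked=[]
Op 6: conn=79 S1=32 S2=17 S3=37 S4=61 blocked=[]
Op 7: conn=71 S1=32 S2=9 S3=37 S4=61 blocked=[]
Op 8: conn=55 S1=32 S2=-7 S3=37 S4=61 blocked=[2]
Op 9: conn=84 S1=32 S2=-7 S3=37 S4=61 blocked=[2]
Op 10: conn=75 S1=32 S2=-7 S3=37 S4=52 blocked=[2]
Op 11: conn=75 S1=48 S2=-7 S3=37 S4=52 blocked=[2]
Op 12: conn=67 S1=48 S2=-7 S3=37 S4=44 blocked=[2]
Op 13: conn=48 S1=29 S2=-7 S3=37 S4=44 blocked=[2]
Op 14: conn=59 S1=29 S2=-7 S3=37 S4=44 blocked=[2]

Answer: S2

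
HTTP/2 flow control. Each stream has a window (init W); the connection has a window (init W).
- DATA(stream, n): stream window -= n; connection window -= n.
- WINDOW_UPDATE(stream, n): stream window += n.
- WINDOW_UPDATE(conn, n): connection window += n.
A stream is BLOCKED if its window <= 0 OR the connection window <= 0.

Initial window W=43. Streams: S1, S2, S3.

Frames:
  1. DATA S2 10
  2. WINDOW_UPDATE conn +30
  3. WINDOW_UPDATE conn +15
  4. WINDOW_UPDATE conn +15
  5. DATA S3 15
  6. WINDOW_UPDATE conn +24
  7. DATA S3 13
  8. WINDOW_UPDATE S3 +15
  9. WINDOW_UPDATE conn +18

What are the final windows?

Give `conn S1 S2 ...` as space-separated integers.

Op 1: conn=33 S1=43 S2=33 S3=43 blocked=[]
Op 2: conn=63 S1=43 S2=33 S3=43 blocked=[]
Op 3: conn=78 S1=43 S2=33 S3=43 blocked=[]
Op 4: conn=93 S1=43 S2=33 S3=43 blocked=[]
Op 5: conn=78 S1=43 S2=33 S3=28 blocked=[]
Op 6: conn=102 S1=43 S2=33 S3=28 blocked=[]
Op 7: conn=89 S1=43 S2=33 S3=15 blocked=[]
Op 8: conn=89 S1=43 S2=33 S3=30 blocked=[]
Op 9: conn=107 S1=43 S2=33 S3=30 blocked=[]

Answer: 107 43 33 30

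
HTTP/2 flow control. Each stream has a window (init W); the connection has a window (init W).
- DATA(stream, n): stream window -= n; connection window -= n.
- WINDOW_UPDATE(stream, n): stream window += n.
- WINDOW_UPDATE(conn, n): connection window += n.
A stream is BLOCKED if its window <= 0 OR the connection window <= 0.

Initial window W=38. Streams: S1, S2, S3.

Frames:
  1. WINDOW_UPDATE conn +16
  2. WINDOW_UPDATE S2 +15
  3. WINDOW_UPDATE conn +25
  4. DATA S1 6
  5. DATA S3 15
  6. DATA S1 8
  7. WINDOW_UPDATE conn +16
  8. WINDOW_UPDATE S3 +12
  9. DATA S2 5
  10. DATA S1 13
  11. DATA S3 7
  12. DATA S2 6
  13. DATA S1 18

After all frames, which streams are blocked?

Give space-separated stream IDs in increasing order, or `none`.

Op 1: conn=54 S1=38 S2=38 S3=38 blocked=[]
Op 2: conn=54 S1=38 S2=53 S3=38 blocked=[]
Op 3: conn=79 S1=38 S2=53 S3=38 blocked=[]
Op 4: conn=73 S1=32 S2=53 S3=38 blocked=[]
Op 5: conn=58 S1=32 S2=53 S3=23 blocked=[]
Op 6: conn=50 S1=24 S2=53 S3=23 blocked=[]
Op 7: conn=66 S1=24 S2=53 S3=23 blocked=[]
Op 8: conn=66 S1=24 S2=53 S3=35 blocked=[]
Op 9: conn=61 S1=24 S2=48 S3=35 blocked=[]
Op 10: conn=48 S1=11 S2=48 S3=35 blocked=[]
Op 11: conn=41 S1=11 S2=48 S3=28 blocked=[]
Op 12: conn=35 S1=11 S2=42 S3=28 blocked=[]
Op 13: conn=17 S1=-7 S2=42 S3=28 blocked=[1]

Answer: S1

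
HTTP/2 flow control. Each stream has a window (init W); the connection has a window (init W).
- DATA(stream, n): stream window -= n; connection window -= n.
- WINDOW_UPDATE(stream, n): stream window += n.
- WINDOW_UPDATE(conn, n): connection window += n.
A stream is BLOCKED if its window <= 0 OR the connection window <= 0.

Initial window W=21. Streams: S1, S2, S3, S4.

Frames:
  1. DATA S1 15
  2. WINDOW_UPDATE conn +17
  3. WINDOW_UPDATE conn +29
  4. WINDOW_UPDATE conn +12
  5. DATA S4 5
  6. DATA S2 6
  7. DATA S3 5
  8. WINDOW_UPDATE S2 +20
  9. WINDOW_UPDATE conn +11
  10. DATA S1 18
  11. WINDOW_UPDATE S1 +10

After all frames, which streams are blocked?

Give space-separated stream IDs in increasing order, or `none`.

Answer: S1

Derivation:
Op 1: conn=6 S1=6 S2=21 S3=21 S4=21 blocked=[]
Op 2: conn=23 S1=6 S2=21 S3=21 S4=21 blocked=[]
Op 3: conn=52 S1=6 S2=21 S3=21 S4=21 blocked=[]
Op 4: conn=64 S1=6 S2=21 S3=21 S4=21 blocked=[]
Op 5: conn=59 S1=6 S2=21 S3=21 S4=16 blocked=[]
Op 6: conn=53 S1=6 S2=15 S3=21 S4=16 blocked=[]
Op 7: conn=48 S1=6 S2=15 S3=16 S4=16 blocked=[]
Op 8: conn=48 S1=6 S2=35 S3=16 S4=16 blocked=[]
Op 9: conn=59 S1=6 S2=35 S3=16 S4=16 blocked=[]
Op 10: conn=41 S1=-12 S2=35 S3=16 S4=16 blocked=[1]
Op 11: conn=41 S1=-2 S2=35 S3=16 S4=16 blocked=[1]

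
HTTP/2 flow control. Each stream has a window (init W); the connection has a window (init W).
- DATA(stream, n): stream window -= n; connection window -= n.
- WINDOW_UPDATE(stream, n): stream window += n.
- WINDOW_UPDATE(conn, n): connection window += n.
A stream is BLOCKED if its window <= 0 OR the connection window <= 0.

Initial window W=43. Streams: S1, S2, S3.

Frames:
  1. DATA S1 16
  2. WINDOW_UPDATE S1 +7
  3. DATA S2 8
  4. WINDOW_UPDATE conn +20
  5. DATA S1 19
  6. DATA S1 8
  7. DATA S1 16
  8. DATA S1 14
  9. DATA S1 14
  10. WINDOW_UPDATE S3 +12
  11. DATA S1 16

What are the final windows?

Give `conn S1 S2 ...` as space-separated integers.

Op 1: conn=27 S1=27 S2=43 S3=43 blocked=[]
Op 2: conn=27 S1=34 S2=43 S3=43 blocked=[]
Op 3: conn=19 S1=34 S2=35 S3=43 blocked=[]
Op 4: conn=39 S1=34 S2=35 S3=43 blocked=[]
Op 5: conn=20 S1=15 S2=35 S3=43 blocked=[]
Op 6: conn=12 S1=7 S2=35 S3=43 blocked=[]
Op 7: conn=-4 S1=-9 S2=35 S3=43 blocked=[1, 2, 3]
Op 8: conn=-18 S1=-23 S2=35 S3=43 blocked=[1, 2, 3]
Op 9: conn=-32 S1=-37 S2=35 S3=43 blocked=[1, 2, 3]
Op 10: conn=-32 S1=-37 S2=35 S3=55 blocked=[1, 2, 3]
Op 11: conn=-48 S1=-53 S2=35 S3=55 blocked=[1, 2, 3]

Answer: -48 -53 35 55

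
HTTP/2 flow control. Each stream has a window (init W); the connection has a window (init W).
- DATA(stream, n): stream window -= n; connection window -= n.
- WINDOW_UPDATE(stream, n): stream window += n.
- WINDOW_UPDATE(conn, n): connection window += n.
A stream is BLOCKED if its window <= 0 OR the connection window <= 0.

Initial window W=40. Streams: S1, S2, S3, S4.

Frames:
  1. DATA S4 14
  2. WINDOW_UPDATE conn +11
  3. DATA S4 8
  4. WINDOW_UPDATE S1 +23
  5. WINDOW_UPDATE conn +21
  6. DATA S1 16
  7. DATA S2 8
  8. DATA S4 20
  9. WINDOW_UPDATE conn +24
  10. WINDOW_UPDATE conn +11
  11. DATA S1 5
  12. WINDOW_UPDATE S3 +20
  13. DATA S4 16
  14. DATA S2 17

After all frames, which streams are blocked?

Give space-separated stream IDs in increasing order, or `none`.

Answer: S4

Derivation:
Op 1: conn=26 S1=40 S2=40 S3=40 S4=26 blocked=[]
Op 2: conn=37 S1=40 S2=40 S3=40 S4=26 blocked=[]
Op 3: conn=29 S1=40 S2=40 S3=40 S4=18 blocked=[]
Op 4: conn=29 S1=63 S2=40 S3=40 S4=18 blocked=[]
Op 5: conn=50 S1=63 S2=40 S3=40 S4=18 blocked=[]
Op 6: conn=34 S1=47 S2=40 S3=40 S4=18 blocked=[]
Op 7: conn=26 S1=47 S2=32 S3=40 S4=18 blocked=[]
Op 8: conn=6 S1=47 S2=32 S3=40 S4=-2 blocked=[4]
Op 9: conn=30 S1=47 S2=32 S3=40 S4=-2 blocked=[4]
Op 10: conn=41 S1=47 S2=32 S3=40 S4=-2 blocked=[4]
Op 11: conn=36 S1=42 S2=32 S3=40 S4=-2 blocked=[4]
Op 12: conn=36 S1=42 S2=32 S3=60 S4=-2 blocked=[4]
Op 13: conn=20 S1=42 S2=32 S3=60 S4=-18 blocked=[4]
Op 14: conn=3 S1=42 S2=15 S3=60 S4=-18 blocked=[4]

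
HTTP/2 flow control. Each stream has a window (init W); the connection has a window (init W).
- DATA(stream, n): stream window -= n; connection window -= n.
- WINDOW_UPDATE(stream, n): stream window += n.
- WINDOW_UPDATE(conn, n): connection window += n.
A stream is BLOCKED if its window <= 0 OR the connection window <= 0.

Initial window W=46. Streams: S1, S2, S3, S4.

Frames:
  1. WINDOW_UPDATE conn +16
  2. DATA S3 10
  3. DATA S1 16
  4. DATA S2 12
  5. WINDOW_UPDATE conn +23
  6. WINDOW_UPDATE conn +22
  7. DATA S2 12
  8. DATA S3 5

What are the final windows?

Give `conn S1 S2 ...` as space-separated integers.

Answer: 52 30 22 31 46

Derivation:
Op 1: conn=62 S1=46 S2=46 S3=46 S4=46 blocked=[]
Op 2: conn=52 S1=46 S2=46 S3=36 S4=46 blocked=[]
Op 3: conn=36 S1=30 S2=46 S3=36 S4=46 blocked=[]
Op 4: conn=24 S1=30 S2=34 S3=36 S4=46 blocked=[]
Op 5: conn=47 S1=30 S2=34 S3=36 S4=46 blocked=[]
Op 6: conn=69 S1=30 S2=34 S3=36 S4=46 blocked=[]
Op 7: conn=57 S1=30 S2=22 S3=36 S4=46 blocked=[]
Op 8: conn=52 S1=30 S2=22 S3=31 S4=46 blocked=[]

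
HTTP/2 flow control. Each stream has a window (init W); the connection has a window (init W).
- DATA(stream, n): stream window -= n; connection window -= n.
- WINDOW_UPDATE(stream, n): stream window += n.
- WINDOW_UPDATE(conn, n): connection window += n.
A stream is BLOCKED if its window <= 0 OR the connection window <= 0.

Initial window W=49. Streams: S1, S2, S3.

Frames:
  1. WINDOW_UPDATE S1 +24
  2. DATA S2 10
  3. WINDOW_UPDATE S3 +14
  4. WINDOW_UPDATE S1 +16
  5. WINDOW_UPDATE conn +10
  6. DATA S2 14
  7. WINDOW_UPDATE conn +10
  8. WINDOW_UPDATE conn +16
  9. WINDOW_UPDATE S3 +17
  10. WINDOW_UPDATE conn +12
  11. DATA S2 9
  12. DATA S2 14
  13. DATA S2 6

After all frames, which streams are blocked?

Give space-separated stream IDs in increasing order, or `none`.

Answer: S2

Derivation:
Op 1: conn=49 S1=73 S2=49 S3=49 blocked=[]
Op 2: conn=39 S1=73 S2=39 S3=49 blocked=[]
Op 3: conn=39 S1=73 S2=39 S3=63 blocked=[]
Op 4: conn=39 S1=89 S2=39 S3=63 blocked=[]
Op 5: conn=49 S1=89 S2=39 S3=63 blocked=[]
Op 6: conn=35 S1=89 S2=25 S3=63 blocked=[]
Op 7: conn=45 S1=89 S2=25 S3=63 blocked=[]
Op 8: conn=61 S1=89 S2=25 S3=63 blocked=[]
Op 9: conn=61 S1=89 S2=25 S3=80 blocked=[]
Op 10: conn=73 S1=89 S2=25 S3=80 blocked=[]
Op 11: conn=64 S1=89 S2=16 S3=80 blocked=[]
Op 12: conn=50 S1=89 S2=2 S3=80 blocked=[]
Op 13: conn=44 S1=89 S2=-4 S3=80 blocked=[2]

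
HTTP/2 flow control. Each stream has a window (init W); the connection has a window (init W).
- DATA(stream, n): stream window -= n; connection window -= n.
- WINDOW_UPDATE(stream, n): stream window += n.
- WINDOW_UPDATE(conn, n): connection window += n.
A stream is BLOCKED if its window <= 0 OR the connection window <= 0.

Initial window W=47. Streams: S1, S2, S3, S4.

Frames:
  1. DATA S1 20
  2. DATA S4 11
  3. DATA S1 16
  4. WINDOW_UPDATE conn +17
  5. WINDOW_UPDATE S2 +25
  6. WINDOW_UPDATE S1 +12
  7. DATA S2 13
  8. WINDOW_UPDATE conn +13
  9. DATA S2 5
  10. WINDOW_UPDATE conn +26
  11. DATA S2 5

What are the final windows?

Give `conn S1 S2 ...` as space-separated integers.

Answer: 33 23 49 47 36

Derivation:
Op 1: conn=27 S1=27 S2=47 S3=47 S4=47 blocked=[]
Op 2: conn=16 S1=27 S2=47 S3=47 S4=36 blocked=[]
Op 3: conn=0 S1=11 S2=47 S3=47 S4=36 blocked=[1, 2, 3, 4]
Op 4: conn=17 S1=11 S2=47 S3=47 S4=36 blocked=[]
Op 5: conn=17 S1=11 S2=72 S3=47 S4=36 blocked=[]
Op 6: conn=17 S1=23 S2=72 S3=47 S4=36 blocked=[]
Op 7: conn=4 S1=23 S2=59 S3=47 S4=36 blocked=[]
Op 8: conn=17 S1=23 S2=59 S3=47 S4=36 blocked=[]
Op 9: conn=12 S1=23 S2=54 S3=47 S4=36 blocked=[]
Op 10: conn=38 S1=23 S2=54 S3=47 S4=36 blocked=[]
Op 11: conn=33 S1=23 S2=49 S3=47 S4=36 blocked=[]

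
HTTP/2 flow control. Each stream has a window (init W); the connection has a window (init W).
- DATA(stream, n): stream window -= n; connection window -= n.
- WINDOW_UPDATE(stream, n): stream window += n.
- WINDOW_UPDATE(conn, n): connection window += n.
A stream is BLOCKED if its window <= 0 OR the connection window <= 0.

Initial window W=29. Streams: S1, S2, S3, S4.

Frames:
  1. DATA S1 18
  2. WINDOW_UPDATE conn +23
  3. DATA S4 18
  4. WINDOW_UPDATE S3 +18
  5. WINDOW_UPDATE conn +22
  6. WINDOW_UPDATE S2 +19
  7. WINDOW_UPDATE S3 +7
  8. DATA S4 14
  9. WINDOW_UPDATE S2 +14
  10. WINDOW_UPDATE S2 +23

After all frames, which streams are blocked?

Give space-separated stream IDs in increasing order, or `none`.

Op 1: conn=11 S1=11 S2=29 S3=29 S4=29 blocked=[]
Op 2: conn=34 S1=11 S2=29 S3=29 S4=29 blocked=[]
Op 3: conn=16 S1=11 S2=29 S3=29 S4=11 blocked=[]
Op 4: conn=16 S1=11 S2=29 S3=47 S4=11 blocked=[]
Op 5: conn=38 S1=11 S2=29 S3=47 S4=11 blocked=[]
Op 6: conn=38 S1=11 S2=48 S3=47 S4=11 blocked=[]
Op 7: conn=38 S1=11 S2=48 S3=54 S4=11 blocked=[]
Op 8: conn=24 S1=11 S2=48 S3=54 S4=-3 blocked=[4]
Op 9: conn=24 S1=11 S2=62 S3=54 S4=-3 blocked=[4]
Op 10: conn=24 S1=11 S2=85 S3=54 S4=-3 blocked=[4]

Answer: S4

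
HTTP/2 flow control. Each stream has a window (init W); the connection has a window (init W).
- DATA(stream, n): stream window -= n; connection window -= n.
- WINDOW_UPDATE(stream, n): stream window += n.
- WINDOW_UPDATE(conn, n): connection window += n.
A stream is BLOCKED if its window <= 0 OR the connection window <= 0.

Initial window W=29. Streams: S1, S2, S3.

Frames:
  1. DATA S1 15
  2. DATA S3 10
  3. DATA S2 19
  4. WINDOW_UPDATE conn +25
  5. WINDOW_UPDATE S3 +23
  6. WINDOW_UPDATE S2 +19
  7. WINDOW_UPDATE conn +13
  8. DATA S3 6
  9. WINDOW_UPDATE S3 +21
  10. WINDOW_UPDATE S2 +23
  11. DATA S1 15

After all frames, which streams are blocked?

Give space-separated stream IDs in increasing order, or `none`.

Answer: S1

Derivation:
Op 1: conn=14 S1=14 S2=29 S3=29 blocked=[]
Op 2: conn=4 S1=14 S2=29 S3=19 blocked=[]
Op 3: conn=-15 S1=14 S2=10 S3=19 blocked=[1, 2, 3]
Op 4: conn=10 S1=14 S2=10 S3=19 blocked=[]
Op 5: conn=10 S1=14 S2=10 S3=42 blocked=[]
Op 6: conn=10 S1=14 S2=29 S3=42 blocked=[]
Op 7: conn=23 S1=14 S2=29 S3=42 blocked=[]
Op 8: conn=17 S1=14 S2=29 S3=36 blocked=[]
Op 9: conn=17 S1=14 S2=29 S3=57 blocked=[]
Op 10: conn=17 S1=14 S2=52 S3=57 blocked=[]
Op 11: conn=2 S1=-1 S2=52 S3=57 blocked=[1]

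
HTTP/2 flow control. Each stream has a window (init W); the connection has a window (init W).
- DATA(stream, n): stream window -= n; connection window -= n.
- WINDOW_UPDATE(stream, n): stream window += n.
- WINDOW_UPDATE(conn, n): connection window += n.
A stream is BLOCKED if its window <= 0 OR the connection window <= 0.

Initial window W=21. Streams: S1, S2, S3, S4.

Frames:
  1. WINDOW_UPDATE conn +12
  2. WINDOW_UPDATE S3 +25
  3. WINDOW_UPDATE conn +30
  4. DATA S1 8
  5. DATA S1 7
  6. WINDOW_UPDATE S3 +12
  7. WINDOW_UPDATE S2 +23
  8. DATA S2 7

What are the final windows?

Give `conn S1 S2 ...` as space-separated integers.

Answer: 41 6 37 58 21

Derivation:
Op 1: conn=33 S1=21 S2=21 S3=21 S4=21 blocked=[]
Op 2: conn=33 S1=21 S2=21 S3=46 S4=21 blocked=[]
Op 3: conn=63 S1=21 S2=21 S3=46 S4=21 blocked=[]
Op 4: conn=55 S1=13 S2=21 S3=46 S4=21 blocked=[]
Op 5: conn=48 S1=6 S2=21 S3=46 S4=21 blocked=[]
Op 6: conn=48 S1=6 S2=21 S3=58 S4=21 blocked=[]
Op 7: conn=48 S1=6 S2=44 S3=58 S4=21 blocked=[]
Op 8: conn=41 S1=6 S2=37 S3=58 S4=21 blocked=[]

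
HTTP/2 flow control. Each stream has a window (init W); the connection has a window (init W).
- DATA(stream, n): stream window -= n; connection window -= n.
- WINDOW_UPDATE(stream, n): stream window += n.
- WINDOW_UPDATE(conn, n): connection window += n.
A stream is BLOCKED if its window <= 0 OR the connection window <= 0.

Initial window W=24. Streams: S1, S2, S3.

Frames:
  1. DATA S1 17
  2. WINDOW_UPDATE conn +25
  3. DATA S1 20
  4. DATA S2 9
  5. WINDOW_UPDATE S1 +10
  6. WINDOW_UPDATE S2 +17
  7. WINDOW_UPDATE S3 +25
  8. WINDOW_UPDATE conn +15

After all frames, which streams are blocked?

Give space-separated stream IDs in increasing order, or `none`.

Op 1: conn=7 S1=7 S2=24 S3=24 blocked=[]
Op 2: conn=32 S1=7 S2=24 S3=24 blocked=[]
Op 3: conn=12 S1=-13 S2=24 S3=24 blocked=[1]
Op 4: conn=3 S1=-13 S2=15 S3=24 blocked=[1]
Op 5: conn=3 S1=-3 S2=15 S3=24 blocked=[1]
Op 6: conn=3 S1=-3 S2=32 S3=24 blocked=[1]
Op 7: conn=3 S1=-3 S2=32 S3=49 blocked=[1]
Op 8: conn=18 S1=-3 S2=32 S3=49 blocked=[1]

Answer: S1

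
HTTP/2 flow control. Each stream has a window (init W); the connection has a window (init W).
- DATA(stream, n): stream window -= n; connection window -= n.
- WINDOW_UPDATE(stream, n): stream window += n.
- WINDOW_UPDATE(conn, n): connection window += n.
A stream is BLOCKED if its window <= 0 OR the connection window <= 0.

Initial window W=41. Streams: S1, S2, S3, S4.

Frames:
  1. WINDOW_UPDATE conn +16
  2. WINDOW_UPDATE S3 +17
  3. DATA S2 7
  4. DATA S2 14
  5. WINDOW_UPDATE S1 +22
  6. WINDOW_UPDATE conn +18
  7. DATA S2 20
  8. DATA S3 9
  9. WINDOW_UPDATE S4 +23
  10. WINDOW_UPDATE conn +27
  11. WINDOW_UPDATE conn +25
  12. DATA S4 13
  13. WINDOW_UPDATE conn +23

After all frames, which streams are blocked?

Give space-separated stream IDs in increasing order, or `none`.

Op 1: conn=57 S1=41 S2=41 S3=41 S4=41 blocked=[]
Op 2: conn=57 S1=41 S2=41 S3=58 S4=41 blocked=[]
Op 3: conn=50 S1=41 S2=34 S3=58 S4=41 blocked=[]
Op 4: conn=36 S1=41 S2=20 S3=58 S4=41 blocked=[]
Op 5: conn=36 S1=63 S2=20 S3=58 S4=41 blocked=[]
Op 6: conn=54 S1=63 S2=20 S3=58 S4=41 blocked=[]
Op 7: conn=34 S1=63 S2=0 S3=58 S4=41 blocked=[2]
Op 8: conn=25 S1=63 S2=0 S3=49 S4=41 blocked=[2]
Op 9: conn=25 S1=63 S2=0 S3=49 S4=64 blocked=[2]
Op 10: conn=52 S1=63 S2=0 S3=49 S4=64 blocked=[2]
Op 11: conn=77 S1=63 S2=0 S3=49 S4=64 blocked=[2]
Op 12: conn=64 S1=63 S2=0 S3=49 S4=51 blocked=[2]
Op 13: conn=87 S1=63 S2=0 S3=49 S4=51 blocked=[2]

Answer: S2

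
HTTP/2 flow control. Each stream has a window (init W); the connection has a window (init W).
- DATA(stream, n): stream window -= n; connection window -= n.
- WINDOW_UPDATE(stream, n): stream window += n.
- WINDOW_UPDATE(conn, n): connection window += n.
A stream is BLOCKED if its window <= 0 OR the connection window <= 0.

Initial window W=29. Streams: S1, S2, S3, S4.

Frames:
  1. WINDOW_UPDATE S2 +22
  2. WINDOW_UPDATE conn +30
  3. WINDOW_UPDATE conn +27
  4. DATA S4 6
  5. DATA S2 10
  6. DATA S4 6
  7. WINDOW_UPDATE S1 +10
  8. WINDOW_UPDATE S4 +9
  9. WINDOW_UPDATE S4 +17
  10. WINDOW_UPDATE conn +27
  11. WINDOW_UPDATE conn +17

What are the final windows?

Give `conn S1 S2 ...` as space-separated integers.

Answer: 108 39 41 29 43

Derivation:
Op 1: conn=29 S1=29 S2=51 S3=29 S4=29 blocked=[]
Op 2: conn=59 S1=29 S2=51 S3=29 S4=29 blocked=[]
Op 3: conn=86 S1=29 S2=51 S3=29 S4=29 blocked=[]
Op 4: conn=80 S1=29 S2=51 S3=29 S4=23 blocked=[]
Op 5: conn=70 S1=29 S2=41 S3=29 S4=23 blocked=[]
Op 6: conn=64 S1=29 S2=41 S3=29 S4=17 blocked=[]
Op 7: conn=64 S1=39 S2=41 S3=29 S4=17 blocked=[]
Op 8: conn=64 S1=39 S2=41 S3=29 S4=26 blocked=[]
Op 9: conn=64 S1=39 S2=41 S3=29 S4=43 blocked=[]
Op 10: conn=91 S1=39 S2=41 S3=29 S4=43 blocked=[]
Op 11: conn=108 S1=39 S2=41 S3=29 S4=43 blocked=[]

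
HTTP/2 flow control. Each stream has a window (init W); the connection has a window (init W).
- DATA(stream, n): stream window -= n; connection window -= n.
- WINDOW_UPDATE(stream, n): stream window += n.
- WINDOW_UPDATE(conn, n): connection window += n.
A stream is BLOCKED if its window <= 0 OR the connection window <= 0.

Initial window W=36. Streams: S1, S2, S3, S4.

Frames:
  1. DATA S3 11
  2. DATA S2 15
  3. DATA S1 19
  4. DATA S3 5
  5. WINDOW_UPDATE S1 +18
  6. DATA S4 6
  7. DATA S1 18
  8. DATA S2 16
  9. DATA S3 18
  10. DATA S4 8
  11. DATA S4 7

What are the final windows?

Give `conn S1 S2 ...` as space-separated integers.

Op 1: conn=25 S1=36 S2=36 S3=25 S4=36 blocked=[]
Op 2: conn=10 S1=36 S2=21 S3=25 S4=36 blocked=[]
Op 3: conn=-9 S1=17 S2=21 S3=25 S4=36 blocked=[1, 2, 3, 4]
Op 4: conn=-14 S1=17 S2=21 S3=20 S4=36 blocked=[1, 2, 3, 4]
Op 5: conn=-14 S1=35 S2=21 S3=20 S4=36 blocked=[1, 2, 3, 4]
Op 6: conn=-20 S1=35 S2=21 S3=20 S4=30 blocked=[1, 2, 3, 4]
Op 7: conn=-38 S1=17 S2=21 S3=20 S4=30 blocked=[1, 2, 3, 4]
Op 8: conn=-54 S1=17 S2=5 S3=20 S4=30 blocked=[1, 2, 3, 4]
Op 9: conn=-72 S1=17 S2=5 S3=2 S4=30 blocked=[1, 2, 3, 4]
Op 10: conn=-80 S1=17 S2=5 S3=2 S4=22 blocked=[1, 2, 3, 4]
Op 11: conn=-87 S1=17 S2=5 S3=2 S4=15 blocked=[1, 2, 3, 4]

Answer: -87 17 5 2 15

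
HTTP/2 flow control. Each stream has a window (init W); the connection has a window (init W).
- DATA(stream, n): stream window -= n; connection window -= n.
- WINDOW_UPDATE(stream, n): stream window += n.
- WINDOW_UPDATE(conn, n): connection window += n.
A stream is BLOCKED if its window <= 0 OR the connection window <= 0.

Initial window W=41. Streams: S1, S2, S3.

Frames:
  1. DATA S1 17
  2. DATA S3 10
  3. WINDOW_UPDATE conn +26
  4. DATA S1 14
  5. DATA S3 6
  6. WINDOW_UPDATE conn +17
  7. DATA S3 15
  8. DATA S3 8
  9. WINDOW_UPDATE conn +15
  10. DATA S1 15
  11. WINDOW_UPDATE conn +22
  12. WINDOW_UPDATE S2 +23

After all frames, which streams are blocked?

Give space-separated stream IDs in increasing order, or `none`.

Op 1: conn=24 S1=24 S2=41 S3=41 blocked=[]
Op 2: conn=14 S1=24 S2=41 S3=31 blocked=[]
Op 3: conn=40 S1=24 S2=41 S3=31 blocked=[]
Op 4: conn=26 S1=10 S2=41 S3=31 blocked=[]
Op 5: conn=20 S1=10 S2=41 S3=25 blocked=[]
Op 6: conn=37 S1=10 S2=41 S3=25 blocked=[]
Op 7: conn=22 S1=10 S2=41 S3=10 blocked=[]
Op 8: conn=14 S1=10 S2=41 S3=2 blocked=[]
Op 9: conn=29 S1=10 S2=41 S3=2 blocked=[]
Op 10: conn=14 S1=-5 S2=41 S3=2 blocked=[1]
Op 11: conn=36 S1=-5 S2=41 S3=2 blocked=[1]
Op 12: conn=36 S1=-5 S2=64 S3=2 blocked=[1]

Answer: S1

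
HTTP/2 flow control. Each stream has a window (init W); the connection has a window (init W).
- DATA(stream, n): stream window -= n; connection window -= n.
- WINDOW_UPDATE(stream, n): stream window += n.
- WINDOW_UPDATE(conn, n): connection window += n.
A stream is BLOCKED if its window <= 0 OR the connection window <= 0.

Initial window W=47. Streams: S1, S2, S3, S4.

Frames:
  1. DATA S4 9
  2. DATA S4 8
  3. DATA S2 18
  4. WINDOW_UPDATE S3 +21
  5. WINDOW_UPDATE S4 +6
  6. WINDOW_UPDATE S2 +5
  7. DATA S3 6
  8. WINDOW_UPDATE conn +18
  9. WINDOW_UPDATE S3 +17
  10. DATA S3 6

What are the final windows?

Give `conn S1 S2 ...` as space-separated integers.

Op 1: conn=38 S1=47 S2=47 S3=47 S4=38 blocked=[]
Op 2: conn=30 S1=47 S2=47 S3=47 S4=30 blocked=[]
Op 3: conn=12 S1=47 S2=29 S3=47 S4=30 blocked=[]
Op 4: conn=12 S1=47 S2=29 S3=68 S4=30 blocked=[]
Op 5: conn=12 S1=47 S2=29 S3=68 S4=36 blocked=[]
Op 6: conn=12 S1=47 S2=34 S3=68 S4=36 blocked=[]
Op 7: conn=6 S1=47 S2=34 S3=62 S4=36 blocked=[]
Op 8: conn=24 S1=47 S2=34 S3=62 S4=36 blocked=[]
Op 9: conn=24 S1=47 S2=34 S3=79 S4=36 blocked=[]
Op 10: conn=18 S1=47 S2=34 S3=73 S4=36 blocked=[]

Answer: 18 47 34 73 36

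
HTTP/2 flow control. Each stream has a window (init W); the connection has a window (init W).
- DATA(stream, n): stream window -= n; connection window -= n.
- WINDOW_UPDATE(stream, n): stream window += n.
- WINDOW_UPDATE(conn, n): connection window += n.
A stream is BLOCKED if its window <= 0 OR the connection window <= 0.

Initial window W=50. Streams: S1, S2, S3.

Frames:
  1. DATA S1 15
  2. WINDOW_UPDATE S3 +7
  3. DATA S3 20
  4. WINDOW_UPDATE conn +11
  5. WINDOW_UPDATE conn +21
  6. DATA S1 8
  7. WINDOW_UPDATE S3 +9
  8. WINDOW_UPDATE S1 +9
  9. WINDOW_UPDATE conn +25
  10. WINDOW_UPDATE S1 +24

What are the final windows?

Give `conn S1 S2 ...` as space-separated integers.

Answer: 64 60 50 46

Derivation:
Op 1: conn=35 S1=35 S2=50 S3=50 blocked=[]
Op 2: conn=35 S1=35 S2=50 S3=57 blocked=[]
Op 3: conn=15 S1=35 S2=50 S3=37 blocked=[]
Op 4: conn=26 S1=35 S2=50 S3=37 blocked=[]
Op 5: conn=47 S1=35 S2=50 S3=37 blocked=[]
Op 6: conn=39 S1=27 S2=50 S3=37 blocked=[]
Op 7: conn=39 S1=27 S2=50 S3=46 blocked=[]
Op 8: conn=39 S1=36 S2=50 S3=46 blocked=[]
Op 9: conn=64 S1=36 S2=50 S3=46 blocked=[]
Op 10: conn=64 S1=60 S2=50 S3=46 blocked=[]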